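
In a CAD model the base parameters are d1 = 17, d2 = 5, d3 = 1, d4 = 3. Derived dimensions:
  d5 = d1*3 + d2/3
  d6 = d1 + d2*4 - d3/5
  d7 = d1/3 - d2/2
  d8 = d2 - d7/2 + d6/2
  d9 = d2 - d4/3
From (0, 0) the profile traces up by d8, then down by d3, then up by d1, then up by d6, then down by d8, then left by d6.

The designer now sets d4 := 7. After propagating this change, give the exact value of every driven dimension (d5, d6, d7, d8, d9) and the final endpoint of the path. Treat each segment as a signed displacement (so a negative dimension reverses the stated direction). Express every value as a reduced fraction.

Apply edit: d4 := 7
  d5 = d1*3 + d2/3 = 158/3
  d6 = d1 + d2*4 - d3/5 = 184/5
  d7 = d1/3 - d2/2 = 19/6
  d8 = d2 - d7/2 + d6/2 = 1309/60
  d9 = d2 - d4/3 = 8/3
Walk from origin (0, 0):
  seg 1: up by d8 = 1309/60 → (0, 1309/60)
  seg 2: down by d3 = 1 → (0, 1249/60)
  seg 3: up by d1 = 17 → (0, 2269/60)
  seg 4: up by d6 = 184/5 → (0, 4477/60)
  seg 5: down by d8 = 1309/60 → (0, 264/5)
  seg 6: left by d6 = 184/5 → (-184/5, 264/5)

d5 = 158/3
d6 = 184/5
d7 = 19/6
d8 = 1309/60
d9 = 8/3
endpoint = (-184/5, 264/5)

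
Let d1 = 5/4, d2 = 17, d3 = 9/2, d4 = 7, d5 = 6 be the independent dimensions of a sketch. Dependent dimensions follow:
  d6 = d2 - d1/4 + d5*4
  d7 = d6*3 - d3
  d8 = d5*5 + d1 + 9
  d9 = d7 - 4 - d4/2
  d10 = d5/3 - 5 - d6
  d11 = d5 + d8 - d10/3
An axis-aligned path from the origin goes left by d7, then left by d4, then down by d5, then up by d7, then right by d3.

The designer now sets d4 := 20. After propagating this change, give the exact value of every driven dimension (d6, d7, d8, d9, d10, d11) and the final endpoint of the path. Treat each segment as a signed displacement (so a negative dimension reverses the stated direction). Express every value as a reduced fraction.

d6 = 651/16
d7 = 1881/16
d8 = 161/4
d9 = 1657/16
d10 = -699/16
d11 = 973/16
endpoint = (-2129/16, 1785/16)

Apply edit: d4 := 20
  d6 = d2 - d1/4 + d5*4 = 651/16
  d7 = d6*3 - d3 = 1881/16
  d8 = d5*5 + d1 + 9 = 161/4
  d9 = d7 - 4 - d4/2 = 1657/16
  d10 = d5/3 - 5 - d6 = -699/16
  d11 = d5 + d8 - d10/3 = 973/16
Walk from origin (0, 0):
  seg 1: left by d7 = 1881/16 → (-1881/16, 0)
  seg 2: left by d4 = 20 → (-2201/16, 0)
  seg 3: down by d5 = 6 → (-2201/16, -6)
  seg 4: up by d7 = 1881/16 → (-2201/16, 1785/16)
  seg 5: right by d3 = 9/2 → (-2129/16, 1785/16)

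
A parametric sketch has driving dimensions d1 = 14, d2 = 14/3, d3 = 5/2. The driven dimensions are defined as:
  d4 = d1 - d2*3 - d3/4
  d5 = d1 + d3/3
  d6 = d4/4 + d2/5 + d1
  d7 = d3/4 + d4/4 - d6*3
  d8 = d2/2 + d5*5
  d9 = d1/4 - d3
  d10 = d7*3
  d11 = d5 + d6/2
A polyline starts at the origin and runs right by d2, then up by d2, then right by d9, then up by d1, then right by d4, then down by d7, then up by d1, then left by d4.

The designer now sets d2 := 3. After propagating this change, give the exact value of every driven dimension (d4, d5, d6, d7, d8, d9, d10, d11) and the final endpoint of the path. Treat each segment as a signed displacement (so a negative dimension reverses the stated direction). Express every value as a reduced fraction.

d4 = 35/8
d5 = 89/6
d6 = 2511/160
d7 = -3629/80
d8 = 227/3
d9 = 1
d10 = -10887/80
d11 = 21773/960
endpoint = (4, 6109/80)

Apply edit: d2 := 3
  d4 = d1 - d2*3 - d3/4 = 35/8
  d5 = d1 + d3/3 = 89/6
  d6 = d4/4 + d2/5 + d1 = 2511/160
  d7 = d3/4 + d4/4 - d6*3 = -3629/80
  d8 = d2/2 + d5*5 = 227/3
  d9 = d1/4 - d3 = 1
  d10 = d7*3 = -10887/80
  d11 = d5 + d6/2 = 21773/960
Walk from origin (0, 0):
  seg 1: right by d2 = 3 → (3, 0)
  seg 2: up by d2 = 3 → (3, 3)
  seg 3: right by d9 = 1 → (4, 3)
  seg 4: up by d1 = 14 → (4, 17)
  seg 5: right by d4 = 35/8 → (67/8, 17)
  seg 6: down by d7 = -3629/80 → (67/8, 4989/80)
  seg 7: up by d1 = 14 → (67/8, 6109/80)
  seg 8: left by d4 = 35/8 → (4, 6109/80)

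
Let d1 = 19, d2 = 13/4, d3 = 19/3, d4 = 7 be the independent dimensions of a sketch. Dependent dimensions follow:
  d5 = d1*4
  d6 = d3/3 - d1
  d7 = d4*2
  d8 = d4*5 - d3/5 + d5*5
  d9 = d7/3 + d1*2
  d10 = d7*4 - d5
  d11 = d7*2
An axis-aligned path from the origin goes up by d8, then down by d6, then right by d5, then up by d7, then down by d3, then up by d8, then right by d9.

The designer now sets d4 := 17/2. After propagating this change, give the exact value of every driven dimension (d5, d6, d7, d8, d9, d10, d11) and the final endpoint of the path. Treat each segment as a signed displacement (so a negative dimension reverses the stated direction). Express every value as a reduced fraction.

Apply edit: d4 := 17/2
  d5 = d1*4 = 76
  d6 = d3/3 - d1 = -152/9
  d7 = d4*2 = 17
  d8 = d4*5 - d3/5 + d5*5 = 12637/30
  d9 = d7/3 + d1*2 = 131/3
  d10 = d7*4 - d5 = -8
  d11 = d7*2 = 34
Walk from origin (0, 0):
  seg 1: up by d8 = 12637/30 → (0, 12637/30)
  seg 2: down by d6 = -152/9 → (0, 39431/90)
  seg 3: right by d5 = 76 → (76, 39431/90)
  seg 4: up by d7 = 17 → (76, 40961/90)
  seg 5: down by d3 = 19/3 → (76, 40391/90)
  seg 6: up by d8 = 12637/30 → (76, 39151/45)
  seg 7: right by d9 = 131/3 → (359/3, 39151/45)

d5 = 76
d6 = -152/9
d7 = 17
d8 = 12637/30
d9 = 131/3
d10 = -8
d11 = 34
endpoint = (359/3, 39151/45)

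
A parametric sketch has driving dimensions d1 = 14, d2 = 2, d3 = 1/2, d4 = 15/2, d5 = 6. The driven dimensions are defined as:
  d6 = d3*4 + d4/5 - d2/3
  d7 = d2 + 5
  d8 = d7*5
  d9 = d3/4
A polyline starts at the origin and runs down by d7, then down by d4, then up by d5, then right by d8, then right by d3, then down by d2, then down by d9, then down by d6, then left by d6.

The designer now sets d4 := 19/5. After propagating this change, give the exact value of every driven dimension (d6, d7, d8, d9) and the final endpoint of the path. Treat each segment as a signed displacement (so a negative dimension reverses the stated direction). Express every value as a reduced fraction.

d6 = 157/75
d7 = 7
d8 = 35
d9 = 1/8
endpoint = (5011/150, -5411/600)

Apply edit: d4 := 19/5
  d6 = d3*4 + d4/5 - d2/3 = 157/75
  d7 = d2 + 5 = 7
  d8 = d7*5 = 35
  d9 = d3/4 = 1/8
Walk from origin (0, 0):
  seg 1: down by d7 = 7 → (0, -7)
  seg 2: down by d4 = 19/5 → (0, -54/5)
  seg 3: up by d5 = 6 → (0, -24/5)
  seg 4: right by d8 = 35 → (35, -24/5)
  seg 5: right by d3 = 1/2 → (71/2, -24/5)
  seg 6: down by d2 = 2 → (71/2, -34/5)
  seg 7: down by d9 = 1/8 → (71/2, -277/40)
  seg 8: down by d6 = 157/75 → (71/2, -5411/600)
  seg 9: left by d6 = 157/75 → (5011/150, -5411/600)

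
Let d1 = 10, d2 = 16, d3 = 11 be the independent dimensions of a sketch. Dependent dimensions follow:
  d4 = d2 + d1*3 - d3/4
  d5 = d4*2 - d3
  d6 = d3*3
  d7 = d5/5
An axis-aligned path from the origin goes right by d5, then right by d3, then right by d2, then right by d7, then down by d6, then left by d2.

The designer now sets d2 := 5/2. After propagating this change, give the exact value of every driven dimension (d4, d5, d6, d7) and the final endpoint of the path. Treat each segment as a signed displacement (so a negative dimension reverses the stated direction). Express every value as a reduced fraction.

d4 = 119/4
d5 = 97/2
d6 = 33
d7 = 97/10
endpoint = (346/5, -33)

Apply edit: d2 := 5/2
  d4 = d2 + d1*3 - d3/4 = 119/4
  d5 = d4*2 - d3 = 97/2
  d6 = d3*3 = 33
  d7 = d5/5 = 97/10
Walk from origin (0, 0):
  seg 1: right by d5 = 97/2 → (97/2, 0)
  seg 2: right by d3 = 11 → (119/2, 0)
  seg 3: right by d2 = 5/2 → (62, 0)
  seg 4: right by d7 = 97/10 → (717/10, 0)
  seg 5: down by d6 = 33 → (717/10, -33)
  seg 6: left by d2 = 5/2 → (346/5, -33)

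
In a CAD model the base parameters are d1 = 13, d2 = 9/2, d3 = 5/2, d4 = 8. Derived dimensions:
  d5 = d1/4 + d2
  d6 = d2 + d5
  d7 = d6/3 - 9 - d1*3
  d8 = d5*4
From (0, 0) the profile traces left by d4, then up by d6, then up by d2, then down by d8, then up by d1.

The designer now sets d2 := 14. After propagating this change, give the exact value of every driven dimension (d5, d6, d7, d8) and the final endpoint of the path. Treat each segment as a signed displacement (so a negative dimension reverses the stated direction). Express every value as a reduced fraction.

Apply edit: d2 := 14
  d5 = d1/4 + d2 = 69/4
  d6 = d2 + d5 = 125/4
  d7 = d6/3 - 9 - d1*3 = -451/12
  d8 = d5*4 = 69
Walk from origin (0, 0):
  seg 1: left by d4 = 8 → (-8, 0)
  seg 2: up by d6 = 125/4 → (-8, 125/4)
  seg 3: up by d2 = 14 → (-8, 181/4)
  seg 4: down by d8 = 69 → (-8, -95/4)
  seg 5: up by d1 = 13 → (-8, -43/4)

d5 = 69/4
d6 = 125/4
d7 = -451/12
d8 = 69
endpoint = (-8, -43/4)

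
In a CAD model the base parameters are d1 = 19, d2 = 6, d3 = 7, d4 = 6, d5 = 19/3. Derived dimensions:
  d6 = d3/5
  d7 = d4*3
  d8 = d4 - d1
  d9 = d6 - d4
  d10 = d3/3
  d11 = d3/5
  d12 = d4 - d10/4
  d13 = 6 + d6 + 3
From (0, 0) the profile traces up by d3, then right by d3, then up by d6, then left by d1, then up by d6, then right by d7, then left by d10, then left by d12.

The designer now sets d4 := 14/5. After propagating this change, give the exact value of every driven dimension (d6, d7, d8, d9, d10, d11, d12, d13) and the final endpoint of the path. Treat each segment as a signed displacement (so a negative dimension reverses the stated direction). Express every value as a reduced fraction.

d6 = 7/5
d7 = 42/5
d8 = -81/5
d9 = -7/5
d10 = 7/3
d11 = 7/5
d12 = 133/60
d13 = 52/5
endpoint = (-163/20, 49/5)

Apply edit: d4 := 14/5
  d6 = d3/5 = 7/5
  d7 = d4*3 = 42/5
  d8 = d4 - d1 = -81/5
  d9 = d6 - d4 = -7/5
  d10 = d3/3 = 7/3
  d11 = d3/5 = 7/5
  d12 = d4 - d10/4 = 133/60
  d13 = 6 + d6 + 3 = 52/5
Walk from origin (0, 0):
  seg 1: up by d3 = 7 → (0, 7)
  seg 2: right by d3 = 7 → (7, 7)
  seg 3: up by d6 = 7/5 → (7, 42/5)
  seg 4: left by d1 = 19 → (-12, 42/5)
  seg 5: up by d6 = 7/5 → (-12, 49/5)
  seg 6: right by d7 = 42/5 → (-18/5, 49/5)
  seg 7: left by d10 = 7/3 → (-89/15, 49/5)
  seg 8: left by d12 = 133/60 → (-163/20, 49/5)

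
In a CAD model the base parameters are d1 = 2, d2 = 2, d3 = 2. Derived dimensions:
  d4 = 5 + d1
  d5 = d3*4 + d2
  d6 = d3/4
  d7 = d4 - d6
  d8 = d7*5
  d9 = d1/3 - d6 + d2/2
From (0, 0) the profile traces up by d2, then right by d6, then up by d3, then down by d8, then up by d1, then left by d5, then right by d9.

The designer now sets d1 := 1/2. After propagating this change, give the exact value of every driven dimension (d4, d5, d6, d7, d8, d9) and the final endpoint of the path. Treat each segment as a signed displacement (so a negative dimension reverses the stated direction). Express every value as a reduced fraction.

d4 = 11/2
d5 = 10
d6 = 1/2
d7 = 5
d8 = 25
d9 = 2/3
endpoint = (-53/6, -41/2)

Apply edit: d1 := 1/2
  d4 = 5 + d1 = 11/2
  d5 = d3*4 + d2 = 10
  d6 = d3/4 = 1/2
  d7 = d4 - d6 = 5
  d8 = d7*5 = 25
  d9 = d1/3 - d6 + d2/2 = 2/3
Walk from origin (0, 0):
  seg 1: up by d2 = 2 → (0, 2)
  seg 2: right by d6 = 1/2 → (1/2, 2)
  seg 3: up by d3 = 2 → (1/2, 4)
  seg 4: down by d8 = 25 → (1/2, -21)
  seg 5: up by d1 = 1/2 → (1/2, -41/2)
  seg 6: left by d5 = 10 → (-19/2, -41/2)
  seg 7: right by d9 = 2/3 → (-53/6, -41/2)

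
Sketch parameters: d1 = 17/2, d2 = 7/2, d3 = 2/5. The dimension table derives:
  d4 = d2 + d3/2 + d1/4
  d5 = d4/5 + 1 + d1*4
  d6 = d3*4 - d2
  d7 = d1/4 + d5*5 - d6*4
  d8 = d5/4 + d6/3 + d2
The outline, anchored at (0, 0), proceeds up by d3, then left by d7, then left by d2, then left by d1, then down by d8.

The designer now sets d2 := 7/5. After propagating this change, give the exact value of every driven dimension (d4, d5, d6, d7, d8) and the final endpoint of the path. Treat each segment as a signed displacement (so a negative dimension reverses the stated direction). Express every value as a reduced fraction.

d4 = 149/40
d5 = 7149/200
d6 = 1/5
d7 = 3601/20
d8 = 24967/2400
endpoint = (-3799/20, -24007/2400)

Apply edit: d2 := 7/5
  d4 = d2 + d3/2 + d1/4 = 149/40
  d5 = d4/5 + 1 + d1*4 = 7149/200
  d6 = d3*4 - d2 = 1/5
  d7 = d1/4 + d5*5 - d6*4 = 3601/20
  d8 = d5/4 + d6/3 + d2 = 24967/2400
Walk from origin (0, 0):
  seg 1: up by d3 = 2/5 → (0, 2/5)
  seg 2: left by d7 = 3601/20 → (-3601/20, 2/5)
  seg 3: left by d2 = 7/5 → (-3629/20, 2/5)
  seg 4: left by d1 = 17/2 → (-3799/20, 2/5)
  seg 5: down by d8 = 24967/2400 → (-3799/20, -24007/2400)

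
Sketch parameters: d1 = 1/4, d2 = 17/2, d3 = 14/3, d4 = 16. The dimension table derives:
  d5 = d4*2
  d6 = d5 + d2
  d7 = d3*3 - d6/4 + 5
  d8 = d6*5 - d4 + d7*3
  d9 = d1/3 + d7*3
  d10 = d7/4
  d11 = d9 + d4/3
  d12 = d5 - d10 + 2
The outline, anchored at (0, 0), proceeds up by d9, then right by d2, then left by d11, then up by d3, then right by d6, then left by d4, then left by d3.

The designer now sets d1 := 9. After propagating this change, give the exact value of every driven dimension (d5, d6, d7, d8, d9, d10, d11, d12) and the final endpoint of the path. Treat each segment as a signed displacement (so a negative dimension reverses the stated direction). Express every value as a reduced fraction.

Apply edit: d1 := 9
  d5 = d4*2 = 32
  d6 = d5 + d2 = 81/2
  d7 = d3*3 - d6/4 + 5 = 71/8
  d8 = d6*5 - d4 + d7*3 = 1705/8
  d9 = d1/3 + d7*3 = 237/8
  d10 = d7/4 = 71/32
  d11 = d9 + d4/3 = 839/24
  d12 = d5 - d10 + 2 = 1017/32
Walk from origin (0, 0):
  seg 1: up by d9 = 237/8 → (0, 237/8)
  seg 2: right by d2 = 17/2 → (17/2, 237/8)
  seg 3: left by d11 = 839/24 → (-635/24, 237/8)
  seg 4: up by d3 = 14/3 → (-635/24, 823/24)
  seg 5: right by d6 = 81/2 → (337/24, 823/24)
  seg 6: left by d4 = 16 → (-47/24, 823/24)
  seg 7: left by d3 = 14/3 → (-53/8, 823/24)

d5 = 32
d6 = 81/2
d7 = 71/8
d8 = 1705/8
d9 = 237/8
d10 = 71/32
d11 = 839/24
d12 = 1017/32
endpoint = (-53/8, 823/24)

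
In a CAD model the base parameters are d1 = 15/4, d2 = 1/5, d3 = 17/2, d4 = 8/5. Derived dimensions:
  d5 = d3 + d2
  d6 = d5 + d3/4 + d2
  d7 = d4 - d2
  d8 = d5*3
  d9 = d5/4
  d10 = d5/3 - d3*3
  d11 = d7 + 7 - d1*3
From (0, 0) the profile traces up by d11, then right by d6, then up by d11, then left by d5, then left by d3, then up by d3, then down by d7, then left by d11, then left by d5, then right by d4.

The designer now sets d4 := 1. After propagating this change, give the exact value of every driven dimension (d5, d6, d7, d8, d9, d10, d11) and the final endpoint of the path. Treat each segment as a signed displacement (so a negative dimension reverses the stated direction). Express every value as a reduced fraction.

Apply edit: d4 := 1
  d5 = d3 + d2 = 87/10
  d6 = d5 + d3/4 + d2 = 441/40
  d7 = d4 - d2 = 4/5
  d8 = d5*3 = 261/10
  d9 = d5/4 = 87/40
  d10 = d5/3 - d3*3 = -113/5
  d11 = d7 + 7 - d1*3 = -69/20
Walk from origin (0, 0):
  seg 1: up by d11 = -69/20 → (0, -69/20)
  seg 2: right by d6 = 441/40 → (441/40, -69/20)
  seg 3: up by d11 = -69/20 → (441/40, -69/10)
  seg 4: left by d5 = 87/10 → (93/40, -69/10)
  seg 5: left by d3 = 17/2 → (-247/40, -69/10)
  seg 6: up by d3 = 17/2 → (-247/40, 8/5)
  seg 7: down by d7 = 4/5 → (-247/40, 4/5)
  seg 8: left by d11 = -69/20 → (-109/40, 4/5)
  seg 9: left by d5 = 87/10 → (-457/40, 4/5)
  seg 10: right by d4 = 1 → (-417/40, 4/5)

d5 = 87/10
d6 = 441/40
d7 = 4/5
d8 = 261/10
d9 = 87/40
d10 = -113/5
d11 = -69/20
endpoint = (-417/40, 4/5)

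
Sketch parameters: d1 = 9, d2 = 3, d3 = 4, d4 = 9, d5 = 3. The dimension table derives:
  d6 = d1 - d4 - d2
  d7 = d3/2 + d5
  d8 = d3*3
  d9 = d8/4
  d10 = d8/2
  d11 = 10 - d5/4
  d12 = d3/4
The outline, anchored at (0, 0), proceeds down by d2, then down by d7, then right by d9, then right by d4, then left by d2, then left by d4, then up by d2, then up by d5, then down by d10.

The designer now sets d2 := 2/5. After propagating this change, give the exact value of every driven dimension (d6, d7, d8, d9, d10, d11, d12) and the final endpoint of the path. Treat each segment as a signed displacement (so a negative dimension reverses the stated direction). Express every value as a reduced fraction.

d6 = -2/5
d7 = 5
d8 = 12
d9 = 3
d10 = 6
d11 = 37/4
d12 = 1
endpoint = (13/5, -8)

Apply edit: d2 := 2/5
  d6 = d1 - d4 - d2 = -2/5
  d7 = d3/2 + d5 = 5
  d8 = d3*3 = 12
  d9 = d8/4 = 3
  d10 = d8/2 = 6
  d11 = 10 - d5/4 = 37/4
  d12 = d3/4 = 1
Walk from origin (0, 0):
  seg 1: down by d2 = 2/5 → (0, -2/5)
  seg 2: down by d7 = 5 → (0, -27/5)
  seg 3: right by d9 = 3 → (3, -27/5)
  seg 4: right by d4 = 9 → (12, -27/5)
  seg 5: left by d2 = 2/5 → (58/5, -27/5)
  seg 6: left by d4 = 9 → (13/5, -27/5)
  seg 7: up by d2 = 2/5 → (13/5, -5)
  seg 8: up by d5 = 3 → (13/5, -2)
  seg 9: down by d10 = 6 → (13/5, -8)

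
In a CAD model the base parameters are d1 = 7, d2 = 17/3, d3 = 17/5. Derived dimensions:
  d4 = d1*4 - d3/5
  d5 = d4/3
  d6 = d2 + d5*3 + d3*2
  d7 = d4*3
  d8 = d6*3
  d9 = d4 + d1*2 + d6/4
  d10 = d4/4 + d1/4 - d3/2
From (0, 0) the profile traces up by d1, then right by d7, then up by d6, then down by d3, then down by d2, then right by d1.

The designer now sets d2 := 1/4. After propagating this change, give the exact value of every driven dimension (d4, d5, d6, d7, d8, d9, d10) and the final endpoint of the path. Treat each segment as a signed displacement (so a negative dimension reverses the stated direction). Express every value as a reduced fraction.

d4 = 683/25
d5 = 683/75
d6 = 3437/100
d7 = 2049/25
d8 = 10311/100
d9 = 3993/80
d10 = 172/25
endpoint = (2224/25, 943/25)

Apply edit: d2 := 1/4
  d4 = d1*4 - d3/5 = 683/25
  d5 = d4/3 = 683/75
  d6 = d2 + d5*3 + d3*2 = 3437/100
  d7 = d4*3 = 2049/25
  d8 = d6*3 = 10311/100
  d9 = d4 + d1*2 + d6/4 = 3993/80
  d10 = d4/4 + d1/4 - d3/2 = 172/25
Walk from origin (0, 0):
  seg 1: up by d1 = 7 → (0, 7)
  seg 2: right by d7 = 2049/25 → (2049/25, 7)
  seg 3: up by d6 = 3437/100 → (2049/25, 4137/100)
  seg 4: down by d3 = 17/5 → (2049/25, 3797/100)
  seg 5: down by d2 = 1/4 → (2049/25, 943/25)
  seg 6: right by d1 = 7 → (2224/25, 943/25)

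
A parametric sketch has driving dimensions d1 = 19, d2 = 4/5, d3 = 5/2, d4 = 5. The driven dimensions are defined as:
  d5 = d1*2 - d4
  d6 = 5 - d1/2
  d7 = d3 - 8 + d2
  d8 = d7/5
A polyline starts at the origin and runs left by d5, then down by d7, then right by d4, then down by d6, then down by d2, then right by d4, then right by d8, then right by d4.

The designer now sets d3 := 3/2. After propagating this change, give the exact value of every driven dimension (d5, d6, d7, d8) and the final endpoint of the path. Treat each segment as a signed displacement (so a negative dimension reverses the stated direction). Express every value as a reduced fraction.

Apply edit: d3 := 3/2
  d5 = d1*2 - d4 = 33
  d6 = 5 - d1/2 = -9/2
  d7 = d3 - 8 + d2 = -57/10
  d8 = d7/5 = -57/50
Walk from origin (0, 0):
  seg 1: left by d5 = 33 → (-33, 0)
  seg 2: down by d7 = -57/10 → (-33, 57/10)
  seg 3: right by d4 = 5 → (-28, 57/10)
  seg 4: down by d6 = -9/2 → (-28, 51/5)
  seg 5: down by d2 = 4/5 → (-28, 47/5)
  seg 6: right by d4 = 5 → (-23, 47/5)
  seg 7: right by d8 = -57/50 → (-1207/50, 47/5)
  seg 8: right by d4 = 5 → (-957/50, 47/5)

d5 = 33
d6 = -9/2
d7 = -57/10
d8 = -57/50
endpoint = (-957/50, 47/5)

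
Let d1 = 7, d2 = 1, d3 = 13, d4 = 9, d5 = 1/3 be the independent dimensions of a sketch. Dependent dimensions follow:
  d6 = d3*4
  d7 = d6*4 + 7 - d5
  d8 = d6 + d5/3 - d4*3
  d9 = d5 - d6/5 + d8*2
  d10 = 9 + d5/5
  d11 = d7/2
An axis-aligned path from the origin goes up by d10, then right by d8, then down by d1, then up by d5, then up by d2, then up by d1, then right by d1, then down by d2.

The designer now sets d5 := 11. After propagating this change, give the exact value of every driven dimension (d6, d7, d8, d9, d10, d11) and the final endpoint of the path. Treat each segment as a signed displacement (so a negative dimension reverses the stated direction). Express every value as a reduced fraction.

d6 = 52
d7 = 204
d8 = 86/3
d9 = 869/15
d10 = 56/5
d11 = 102
endpoint = (107/3, 111/5)

Apply edit: d5 := 11
  d6 = d3*4 = 52
  d7 = d6*4 + 7 - d5 = 204
  d8 = d6 + d5/3 - d4*3 = 86/3
  d9 = d5 - d6/5 + d8*2 = 869/15
  d10 = 9 + d5/5 = 56/5
  d11 = d7/2 = 102
Walk from origin (0, 0):
  seg 1: up by d10 = 56/5 → (0, 56/5)
  seg 2: right by d8 = 86/3 → (86/3, 56/5)
  seg 3: down by d1 = 7 → (86/3, 21/5)
  seg 4: up by d5 = 11 → (86/3, 76/5)
  seg 5: up by d2 = 1 → (86/3, 81/5)
  seg 6: up by d1 = 7 → (86/3, 116/5)
  seg 7: right by d1 = 7 → (107/3, 116/5)
  seg 8: down by d2 = 1 → (107/3, 111/5)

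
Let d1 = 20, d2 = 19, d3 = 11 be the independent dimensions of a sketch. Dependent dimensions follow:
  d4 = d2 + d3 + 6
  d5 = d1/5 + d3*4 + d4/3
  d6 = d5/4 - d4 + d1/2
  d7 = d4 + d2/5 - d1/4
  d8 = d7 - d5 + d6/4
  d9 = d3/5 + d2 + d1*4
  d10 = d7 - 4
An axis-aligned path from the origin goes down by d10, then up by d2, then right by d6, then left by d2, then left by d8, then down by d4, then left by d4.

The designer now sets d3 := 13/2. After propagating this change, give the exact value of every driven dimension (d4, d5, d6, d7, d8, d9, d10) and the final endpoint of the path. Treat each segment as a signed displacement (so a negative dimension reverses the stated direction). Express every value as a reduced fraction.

Apply edit: d3 := 13/2
  d4 = d2 + d3 + 6 = 63/2
  d5 = d1/5 + d3*4 + d4/3 = 81/2
  d6 = d5/4 - d4 + d1/2 = -91/8
  d7 = d4 + d2/5 - d1/4 = 303/10
  d8 = d7 - d5 + d6/4 = -2087/160
  d9 = d3/5 + d2 + d1*4 = 1003/10
  d10 = d7 - 4 = 263/10
Walk from origin (0, 0):
  seg 1: down by d10 = 263/10 → (0, -263/10)
  seg 2: up by d2 = 19 → (0, -73/10)
  seg 3: right by d6 = -91/8 → (-91/8, -73/10)
  seg 4: left by d2 = 19 → (-243/8, -73/10)
  seg 5: left by d8 = -2087/160 → (-2773/160, -73/10)
  seg 6: down by d4 = 63/2 → (-2773/160, -194/5)
  seg 7: left by d4 = 63/2 → (-7813/160, -194/5)

d4 = 63/2
d5 = 81/2
d6 = -91/8
d7 = 303/10
d8 = -2087/160
d9 = 1003/10
d10 = 263/10
endpoint = (-7813/160, -194/5)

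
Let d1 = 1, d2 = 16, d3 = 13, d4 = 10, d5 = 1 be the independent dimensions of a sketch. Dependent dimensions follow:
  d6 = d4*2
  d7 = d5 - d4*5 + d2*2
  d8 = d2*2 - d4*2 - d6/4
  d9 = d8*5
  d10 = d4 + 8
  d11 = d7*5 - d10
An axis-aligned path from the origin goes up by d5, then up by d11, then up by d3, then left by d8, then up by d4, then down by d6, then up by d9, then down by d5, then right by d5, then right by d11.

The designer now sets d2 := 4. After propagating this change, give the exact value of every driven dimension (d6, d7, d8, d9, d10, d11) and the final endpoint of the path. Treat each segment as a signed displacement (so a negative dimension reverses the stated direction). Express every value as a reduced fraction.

Apply edit: d2 := 4
  d6 = d4*2 = 20
  d7 = d5 - d4*5 + d2*2 = -41
  d8 = d2*2 - d4*2 - d6/4 = -17
  d9 = d8*5 = -85
  d10 = d4 + 8 = 18
  d11 = d7*5 - d10 = -223
Walk from origin (0, 0):
  seg 1: up by d5 = 1 → (0, 1)
  seg 2: up by d11 = -223 → (0, -222)
  seg 3: up by d3 = 13 → (0, -209)
  seg 4: left by d8 = -17 → (17, -209)
  seg 5: up by d4 = 10 → (17, -199)
  seg 6: down by d6 = 20 → (17, -219)
  seg 7: up by d9 = -85 → (17, -304)
  seg 8: down by d5 = 1 → (17, -305)
  seg 9: right by d5 = 1 → (18, -305)
  seg 10: right by d11 = -223 → (-205, -305)

d6 = 20
d7 = -41
d8 = -17
d9 = -85
d10 = 18
d11 = -223
endpoint = (-205, -305)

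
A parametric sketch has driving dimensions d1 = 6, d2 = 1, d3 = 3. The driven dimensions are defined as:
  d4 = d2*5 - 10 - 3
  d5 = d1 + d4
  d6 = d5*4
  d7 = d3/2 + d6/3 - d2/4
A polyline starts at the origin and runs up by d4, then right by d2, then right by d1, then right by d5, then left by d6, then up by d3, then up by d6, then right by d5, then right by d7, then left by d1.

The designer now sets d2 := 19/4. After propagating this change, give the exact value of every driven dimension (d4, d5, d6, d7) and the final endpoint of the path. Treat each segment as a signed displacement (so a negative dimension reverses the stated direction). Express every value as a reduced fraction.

Apply edit: d2 := 19/4
  d4 = d2*5 - 10 - 3 = 43/4
  d5 = d1 + d4 = 67/4
  d6 = d5*4 = 67
  d7 = d3/2 + d6/3 - d2/4 = 1087/48
Walk from origin (0, 0):
  seg 1: up by d4 = 43/4 → (0, 43/4)
  seg 2: right by d2 = 19/4 → (19/4, 43/4)
  seg 3: right by d1 = 6 → (43/4, 43/4)
  seg 4: right by d5 = 67/4 → (55/2, 43/4)
  seg 5: left by d6 = 67 → (-79/2, 43/4)
  seg 6: up by d3 = 3 → (-79/2, 55/4)
  seg 7: up by d6 = 67 → (-79/2, 323/4)
  seg 8: right by d5 = 67/4 → (-91/4, 323/4)
  seg 9: right by d7 = 1087/48 → (-5/48, 323/4)
  seg 10: left by d1 = 6 → (-293/48, 323/4)

d4 = 43/4
d5 = 67/4
d6 = 67
d7 = 1087/48
endpoint = (-293/48, 323/4)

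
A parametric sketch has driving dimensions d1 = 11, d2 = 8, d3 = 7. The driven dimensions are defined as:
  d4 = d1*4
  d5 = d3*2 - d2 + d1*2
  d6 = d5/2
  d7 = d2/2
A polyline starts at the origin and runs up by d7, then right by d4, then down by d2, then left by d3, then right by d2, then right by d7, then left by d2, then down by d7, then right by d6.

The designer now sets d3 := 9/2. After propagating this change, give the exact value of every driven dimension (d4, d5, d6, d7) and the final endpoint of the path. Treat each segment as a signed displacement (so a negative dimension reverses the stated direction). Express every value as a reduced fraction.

Apply edit: d3 := 9/2
  d4 = d1*4 = 44
  d5 = d3*2 - d2 + d1*2 = 23
  d6 = d5/2 = 23/2
  d7 = d2/2 = 4
Walk from origin (0, 0):
  seg 1: up by d7 = 4 → (0, 4)
  seg 2: right by d4 = 44 → (44, 4)
  seg 3: down by d2 = 8 → (44, -4)
  seg 4: left by d3 = 9/2 → (79/2, -4)
  seg 5: right by d2 = 8 → (95/2, -4)
  seg 6: right by d7 = 4 → (103/2, -4)
  seg 7: left by d2 = 8 → (87/2, -4)
  seg 8: down by d7 = 4 → (87/2, -8)
  seg 9: right by d6 = 23/2 → (55, -8)

d4 = 44
d5 = 23
d6 = 23/2
d7 = 4
endpoint = (55, -8)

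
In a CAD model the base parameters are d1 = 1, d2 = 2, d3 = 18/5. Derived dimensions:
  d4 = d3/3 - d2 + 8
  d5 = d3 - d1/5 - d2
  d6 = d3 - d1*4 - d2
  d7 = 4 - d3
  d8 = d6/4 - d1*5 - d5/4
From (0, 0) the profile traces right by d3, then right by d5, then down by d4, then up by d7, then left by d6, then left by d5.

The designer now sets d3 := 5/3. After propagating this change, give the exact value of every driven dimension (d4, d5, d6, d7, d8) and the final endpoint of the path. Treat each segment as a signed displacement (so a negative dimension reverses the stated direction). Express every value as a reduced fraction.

d4 = 59/9
d5 = -8/15
d6 = -13/3
d7 = 7/3
d8 = -119/20
endpoint = (6, -38/9)

Apply edit: d3 := 5/3
  d4 = d3/3 - d2 + 8 = 59/9
  d5 = d3 - d1/5 - d2 = -8/15
  d6 = d3 - d1*4 - d2 = -13/3
  d7 = 4 - d3 = 7/3
  d8 = d6/4 - d1*5 - d5/4 = -119/20
Walk from origin (0, 0):
  seg 1: right by d3 = 5/3 → (5/3, 0)
  seg 2: right by d5 = -8/15 → (17/15, 0)
  seg 3: down by d4 = 59/9 → (17/15, -59/9)
  seg 4: up by d7 = 7/3 → (17/15, -38/9)
  seg 5: left by d6 = -13/3 → (82/15, -38/9)
  seg 6: left by d5 = -8/15 → (6, -38/9)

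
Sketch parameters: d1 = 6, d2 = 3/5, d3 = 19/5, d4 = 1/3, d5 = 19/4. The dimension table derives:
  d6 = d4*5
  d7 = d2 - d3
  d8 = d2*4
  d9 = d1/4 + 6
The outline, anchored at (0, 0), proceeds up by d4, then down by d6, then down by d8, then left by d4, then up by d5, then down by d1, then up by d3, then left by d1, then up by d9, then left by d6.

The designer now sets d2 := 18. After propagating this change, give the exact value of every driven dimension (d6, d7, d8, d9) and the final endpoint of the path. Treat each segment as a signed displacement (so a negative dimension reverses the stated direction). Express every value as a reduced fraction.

d6 = 5/3
d7 = 71/5
d8 = 72
d9 = 15/2
endpoint = (-8, -3797/60)

Apply edit: d2 := 18
  d6 = d4*5 = 5/3
  d7 = d2 - d3 = 71/5
  d8 = d2*4 = 72
  d9 = d1/4 + 6 = 15/2
Walk from origin (0, 0):
  seg 1: up by d4 = 1/3 → (0, 1/3)
  seg 2: down by d6 = 5/3 → (0, -4/3)
  seg 3: down by d8 = 72 → (0, -220/3)
  seg 4: left by d4 = 1/3 → (-1/3, -220/3)
  seg 5: up by d5 = 19/4 → (-1/3, -823/12)
  seg 6: down by d1 = 6 → (-1/3, -895/12)
  seg 7: up by d3 = 19/5 → (-1/3, -4247/60)
  seg 8: left by d1 = 6 → (-19/3, -4247/60)
  seg 9: up by d9 = 15/2 → (-19/3, -3797/60)
  seg 10: left by d6 = 5/3 → (-8, -3797/60)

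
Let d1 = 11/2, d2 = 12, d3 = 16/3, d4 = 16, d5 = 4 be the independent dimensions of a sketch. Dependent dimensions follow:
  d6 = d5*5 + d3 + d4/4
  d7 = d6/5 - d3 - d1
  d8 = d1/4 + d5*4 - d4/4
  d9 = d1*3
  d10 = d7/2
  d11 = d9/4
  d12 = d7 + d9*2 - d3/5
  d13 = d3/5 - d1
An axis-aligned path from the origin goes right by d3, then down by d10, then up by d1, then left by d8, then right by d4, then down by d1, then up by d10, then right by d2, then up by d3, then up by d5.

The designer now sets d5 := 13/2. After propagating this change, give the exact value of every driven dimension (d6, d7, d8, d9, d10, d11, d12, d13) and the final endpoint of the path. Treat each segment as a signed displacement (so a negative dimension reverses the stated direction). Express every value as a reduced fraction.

d6 = 251/6
d7 = -37/15
d8 = 187/8
d9 = 33/2
d10 = -37/30
d11 = 33/8
d12 = 442/15
d13 = -133/30
endpoint = (239/24, 71/6)

Apply edit: d5 := 13/2
  d6 = d5*5 + d3 + d4/4 = 251/6
  d7 = d6/5 - d3 - d1 = -37/15
  d8 = d1/4 + d5*4 - d4/4 = 187/8
  d9 = d1*3 = 33/2
  d10 = d7/2 = -37/30
  d11 = d9/4 = 33/8
  d12 = d7 + d9*2 - d3/5 = 442/15
  d13 = d3/5 - d1 = -133/30
Walk from origin (0, 0):
  seg 1: right by d3 = 16/3 → (16/3, 0)
  seg 2: down by d10 = -37/30 → (16/3, 37/30)
  seg 3: up by d1 = 11/2 → (16/3, 101/15)
  seg 4: left by d8 = 187/8 → (-433/24, 101/15)
  seg 5: right by d4 = 16 → (-49/24, 101/15)
  seg 6: down by d1 = 11/2 → (-49/24, 37/30)
  seg 7: up by d10 = -37/30 → (-49/24, 0)
  seg 8: right by d2 = 12 → (239/24, 0)
  seg 9: up by d3 = 16/3 → (239/24, 16/3)
  seg 10: up by d5 = 13/2 → (239/24, 71/6)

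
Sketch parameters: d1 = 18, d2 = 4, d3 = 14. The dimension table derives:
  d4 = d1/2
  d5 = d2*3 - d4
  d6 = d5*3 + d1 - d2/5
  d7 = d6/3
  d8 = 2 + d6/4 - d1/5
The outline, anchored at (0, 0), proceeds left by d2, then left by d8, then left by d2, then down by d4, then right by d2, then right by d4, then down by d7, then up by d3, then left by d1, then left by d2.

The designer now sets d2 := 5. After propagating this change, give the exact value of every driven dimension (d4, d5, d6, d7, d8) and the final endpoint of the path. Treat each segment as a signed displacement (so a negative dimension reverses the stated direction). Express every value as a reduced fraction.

Apply edit: d2 := 5
  d4 = d1/2 = 9
  d5 = d2*3 - d4 = 6
  d6 = d5*3 + d1 - d2/5 = 35
  d7 = d6/3 = 35/3
  d8 = 2 + d6/4 - d1/5 = 143/20
Walk from origin (0, 0):
  seg 1: left by d2 = 5 → (-5, 0)
  seg 2: left by d8 = 143/20 → (-243/20, 0)
  seg 3: left by d2 = 5 → (-343/20, 0)
  seg 4: down by d4 = 9 → (-343/20, -9)
  seg 5: right by d2 = 5 → (-243/20, -9)
  seg 6: right by d4 = 9 → (-63/20, -9)
  seg 7: down by d7 = 35/3 → (-63/20, -62/3)
  seg 8: up by d3 = 14 → (-63/20, -20/3)
  seg 9: left by d1 = 18 → (-423/20, -20/3)
  seg 10: left by d2 = 5 → (-523/20, -20/3)

d4 = 9
d5 = 6
d6 = 35
d7 = 35/3
d8 = 143/20
endpoint = (-523/20, -20/3)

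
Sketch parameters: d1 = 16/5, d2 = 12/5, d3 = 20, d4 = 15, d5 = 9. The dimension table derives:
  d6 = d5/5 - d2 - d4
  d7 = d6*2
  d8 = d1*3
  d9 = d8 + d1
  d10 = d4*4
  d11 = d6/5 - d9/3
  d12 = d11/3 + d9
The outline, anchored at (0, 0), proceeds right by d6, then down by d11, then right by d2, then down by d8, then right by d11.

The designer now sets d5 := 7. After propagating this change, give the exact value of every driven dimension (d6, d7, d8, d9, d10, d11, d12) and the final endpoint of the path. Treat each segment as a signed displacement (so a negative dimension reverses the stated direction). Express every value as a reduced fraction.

Apply edit: d5 := 7
  d6 = d5/5 - d2 - d4 = -16
  d7 = d6*2 = -32
  d8 = d1*3 = 48/5
  d9 = d8 + d1 = 64/5
  d10 = d4*4 = 60
  d11 = d6/5 - d9/3 = -112/15
  d12 = d11/3 + d9 = 464/45
Walk from origin (0, 0):
  seg 1: right by d6 = -16 → (-16, 0)
  seg 2: down by d11 = -112/15 → (-16, 112/15)
  seg 3: right by d2 = 12/5 → (-68/5, 112/15)
  seg 4: down by d8 = 48/5 → (-68/5, -32/15)
  seg 5: right by d11 = -112/15 → (-316/15, -32/15)

d6 = -16
d7 = -32
d8 = 48/5
d9 = 64/5
d10 = 60
d11 = -112/15
d12 = 464/45
endpoint = (-316/15, -32/15)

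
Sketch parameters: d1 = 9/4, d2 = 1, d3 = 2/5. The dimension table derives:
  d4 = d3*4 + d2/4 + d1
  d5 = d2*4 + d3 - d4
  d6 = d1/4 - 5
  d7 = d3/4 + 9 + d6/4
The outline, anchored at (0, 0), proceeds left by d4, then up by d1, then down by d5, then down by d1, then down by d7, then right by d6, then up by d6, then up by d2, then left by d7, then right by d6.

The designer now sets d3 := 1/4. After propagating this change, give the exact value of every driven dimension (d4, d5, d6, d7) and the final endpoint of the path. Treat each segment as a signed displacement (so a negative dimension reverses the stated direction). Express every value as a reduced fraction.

d4 = 7/2
d5 = 3/4
d6 = -71/16
d7 = 509/64
endpoint = (-1301/64, -777/64)

Apply edit: d3 := 1/4
  d4 = d3*4 + d2/4 + d1 = 7/2
  d5 = d2*4 + d3 - d4 = 3/4
  d6 = d1/4 - 5 = -71/16
  d7 = d3/4 + 9 + d6/4 = 509/64
Walk from origin (0, 0):
  seg 1: left by d4 = 7/2 → (-7/2, 0)
  seg 2: up by d1 = 9/4 → (-7/2, 9/4)
  seg 3: down by d5 = 3/4 → (-7/2, 3/2)
  seg 4: down by d1 = 9/4 → (-7/2, -3/4)
  seg 5: down by d7 = 509/64 → (-7/2, -557/64)
  seg 6: right by d6 = -71/16 → (-127/16, -557/64)
  seg 7: up by d6 = -71/16 → (-127/16, -841/64)
  seg 8: up by d2 = 1 → (-127/16, -777/64)
  seg 9: left by d7 = 509/64 → (-1017/64, -777/64)
  seg 10: right by d6 = -71/16 → (-1301/64, -777/64)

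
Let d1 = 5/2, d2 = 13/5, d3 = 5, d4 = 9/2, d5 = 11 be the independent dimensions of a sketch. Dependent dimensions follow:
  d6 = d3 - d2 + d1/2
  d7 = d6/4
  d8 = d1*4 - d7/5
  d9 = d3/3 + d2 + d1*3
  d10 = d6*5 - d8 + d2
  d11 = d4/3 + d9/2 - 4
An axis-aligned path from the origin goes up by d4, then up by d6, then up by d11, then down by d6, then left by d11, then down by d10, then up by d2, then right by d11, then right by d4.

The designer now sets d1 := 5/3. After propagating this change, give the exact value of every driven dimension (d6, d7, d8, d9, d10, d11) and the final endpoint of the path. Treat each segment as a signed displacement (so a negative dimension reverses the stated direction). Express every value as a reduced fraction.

Apply edit: d1 := 5/3
  d6 = d3 - d2 + d1/2 = 97/30
  d7 = d6/4 = 97/120
  d8 = d1*4 - d7/5 = 1301/200
  d9 = d3/3 + d2 + d1*3 = 139/15
  d10 = d6*5 - d8 + d2 = 7357/600
  d11 = d4/3 + d9/2 - 4 = 32/15
Walk from origin (0, 0):
  seg 1: up by d4 = 9/2 → (0, 9/2)
  seg 2: up by d6 = 97/30 → (0, 116/15)
  seg 3: up by d11 = 32/15 → (0, 148/15)
  seg 4: down by d6 = 97/30 → (0, 199/30)
  seg 5: left by d11 = 32/15 → (-32/15, 199/30)
  seg 6: down by d10 = 7357/600 → (-32/15, -3377/600)
  seg 7: up by d2 = 13/5 → (-32/15, -1817/600)
  seg 8: right by d11 = 32/15 → (0, -1817/600)
  seg 9: right by d4 = 9/2 → (9/2, -1817/600)

d6 = 97/30
d7 = 97/120
d8 = 1301/200
d9 = 139/15
d10 = 7357/600
d11 = 32/15
endpoint = (9/2, -1817/600)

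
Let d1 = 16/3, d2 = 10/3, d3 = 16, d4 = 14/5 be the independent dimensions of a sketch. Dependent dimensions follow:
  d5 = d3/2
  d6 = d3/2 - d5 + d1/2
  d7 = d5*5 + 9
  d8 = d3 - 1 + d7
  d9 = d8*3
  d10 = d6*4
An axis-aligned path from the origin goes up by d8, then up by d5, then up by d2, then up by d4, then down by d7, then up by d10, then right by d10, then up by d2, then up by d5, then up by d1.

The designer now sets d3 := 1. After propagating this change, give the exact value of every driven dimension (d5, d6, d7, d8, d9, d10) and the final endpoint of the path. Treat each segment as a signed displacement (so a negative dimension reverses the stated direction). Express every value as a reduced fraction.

Apply edit: d3 := 1
  d5 = d3/2 = 1/2
  d6 = d3/2 - d5 + d1/2 = 8/3
  d7 = d5*5 + 9 = 23/2
  d8 = d3 - 1 + d7 = 23/2
  d9 = d8*3 = 69/2
  d10 = d6*4 = 32/3
Walk from origin (0, 0):
  seg 1: up by d8 = 23/2 → (0, 23/2)
  seg 2: up by d5 = 1/2 → (0, 12)
  seg 3: up by d2 = 10/3 → (0, 46/3)
  seg 4: up by d4 = 14/5 → (0, 272/15)
  seg 5: down by d7 = 23/2 → (0, 199/30)
  seg 6: up by d10 = 32/3 → (0, 173/10)
  seg 7: right by d10 = 32/3 → (32/3, 173/10)
  seg 8: up by d2 = 10/3 → (32/3, 619/30)
  seg 9: up by d5 = 1/2 → (32/3, 317/15)
  seg 10: up by d1 = 16/3 → (32/3, 397/15)

d5 = 1/2
d6 = 8/3
d7 = 23/2
d8 = 23/2
d9 = 69/2
d10 = 32/3
endpoint = (32/3, 397/15)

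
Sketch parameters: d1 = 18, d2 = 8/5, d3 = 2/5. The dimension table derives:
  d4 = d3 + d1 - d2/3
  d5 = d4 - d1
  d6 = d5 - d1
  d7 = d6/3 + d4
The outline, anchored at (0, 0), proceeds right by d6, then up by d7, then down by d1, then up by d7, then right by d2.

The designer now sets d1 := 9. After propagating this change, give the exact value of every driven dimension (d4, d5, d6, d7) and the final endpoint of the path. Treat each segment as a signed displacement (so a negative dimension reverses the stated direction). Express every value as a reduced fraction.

Apply edit: d1 := 9
  d4 = d3 + d1 - d2/3 = 133/15
  d5 = d4 - d1 = -2/15
  d6 = d5 - d1 = -137/15
  d7 = d6/3 + d4 = 262/45
Walk from origin (0, 0):
  seg 1: right by d6 = -137/15 → (-137/15, 0)
  seg 2: up by d7 = 262/45 → (-137/15, 262/45)
  seg 3: down by d1 = 9 → (-137/15, -143/45)
  seg 4: up by d7 = 262/45 → (-137/15, 119/45)
  seg 5: right by d2 = 8/5 → (-113/15, 119/45)

d4 = 133/15
d5 = -2/15
d6 = -137/15
d7 = 262/45
endpoint = (-113/15, 119/45)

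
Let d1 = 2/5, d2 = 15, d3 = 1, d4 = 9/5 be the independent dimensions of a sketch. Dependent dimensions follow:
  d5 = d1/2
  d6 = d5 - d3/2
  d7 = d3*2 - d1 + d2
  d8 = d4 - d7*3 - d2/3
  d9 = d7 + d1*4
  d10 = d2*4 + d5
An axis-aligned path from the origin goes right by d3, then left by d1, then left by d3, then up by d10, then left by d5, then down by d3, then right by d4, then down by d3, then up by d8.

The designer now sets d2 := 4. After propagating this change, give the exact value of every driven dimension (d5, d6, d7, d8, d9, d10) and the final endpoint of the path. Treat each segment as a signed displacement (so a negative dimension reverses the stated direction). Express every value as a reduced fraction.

Apply edit: d2 := 4
  d5 = d1/2 = 1/5
  d6 = d5 - d3/2 = -3/10
  d7 = d3*2 - d1 + d2 = 28/5
  d8 = d4 - d7*3 - d2/3 = -49/3
  d9 = d7 + d1*4 = 36/5
  d10 = d2*4 + d5 = 81/5
Walk from origin (0, 0):
  seg 1: right by d3 = 1 → (1, 0)
  seg 2: left by d1 = 2/5 → (3/5, 0)
  seg 3: left by d3 = 1 → (-2/5, 0)
  seg 4: up by d10 = 81/5 → (-2/5, 81/5)
  seg 5: left by d5 = 1/5 → (-3/5, 81/5)
  seg 6: down by d3 = 1 → (-3/5, 76/5)
  seg 7: right by d4 = 9/5 → (6/5, 76/5)
  seg 8: down by d3 = 1 → (6/5, 71/5)
  seg 9: up by d8 = -49/3 → (6/5, -32/15)

d5 = 1/5
d6 = -3/10
d7 = 28/5
d8 = -49/3
d9 = 36/5
d10 = 81/5
endpoint = (6/5, -32/15)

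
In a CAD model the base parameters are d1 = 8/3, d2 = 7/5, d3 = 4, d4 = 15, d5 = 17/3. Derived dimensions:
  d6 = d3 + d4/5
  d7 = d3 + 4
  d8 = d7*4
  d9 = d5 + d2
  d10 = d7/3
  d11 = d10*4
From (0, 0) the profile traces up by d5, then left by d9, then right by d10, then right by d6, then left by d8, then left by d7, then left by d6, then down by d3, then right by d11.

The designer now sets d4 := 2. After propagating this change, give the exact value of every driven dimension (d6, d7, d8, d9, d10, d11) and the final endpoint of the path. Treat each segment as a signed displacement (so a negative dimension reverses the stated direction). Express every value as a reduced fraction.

Apply edit: d4 := 2
  d6 = d3 + d4/5 = 22/5
  d7 = d3 + 4 = 8
  d8 = d7*4 = 32
  d9 = d5 + d2 = 106/15
  d10 = d7/3 = 8/3
  d11 = d10*4 = 32/3
Walk from origin (0, 0):
  seg 1: up by d5 = 17/3 → (0, 17/3)
  seg 2: left by d9 = 106/15 → (-106/15, 17/3)
  seg 3: right by d10 = 8/3 → (-22/5, 17/3)
  seg 4: right by d6 = 22/5 → (0, 17/3)
  seg 5: left by d8 = 32 → (-32, 17/3)
  seg 6: left by d7 = 8 → (-40, 17/3)
  seg 7: left by d6 = 22/5 → (-222/5, 17/3)
  seg 8: down by d3 = 4 → (-222/5, 5/3)
  seg 9: right by d11 = 32/3 → (-506/15, 5/3)

d6 = 22/5
d7 = 8
d8 = 32
d9 = 106/15
d10 = 8/3
d11 = 32/3
endpoint = (-506/15, 5/3)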